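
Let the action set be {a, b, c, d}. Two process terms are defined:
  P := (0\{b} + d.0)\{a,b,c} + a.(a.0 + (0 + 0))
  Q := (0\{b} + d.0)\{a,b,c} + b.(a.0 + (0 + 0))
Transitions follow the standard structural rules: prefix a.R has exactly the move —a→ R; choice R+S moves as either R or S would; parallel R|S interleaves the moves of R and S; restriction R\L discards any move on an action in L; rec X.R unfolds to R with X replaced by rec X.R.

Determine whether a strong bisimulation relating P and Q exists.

P ≁ Q

Reachable graph of P (4 states):
  m0 = (0\{b} + d.0)\{a,b,c} + a.(a.0 + (0 + 0)) ⊢ =a=> m1, =d=> m2
  m1 = a.0 + (0 + 0) ⊢ =a=> m3
  m2 = 0\{a,b,c} ⊢ ∅
  m3 = 0 ⊢ ∅
Reachable graph of Q (4 states):
  n0 = (0\{b} + d.0)\{a,b,c} + b.(a.0 + (0 + 0)) ⊢ =b=> n1, =d=> n2
  n1 = a.0 + (0 + 0) ⊢ =a=> n3
  n2 = 0\{a,b,c} ⊢ ∅
  n3 = 0 ⊢ ∅
Bisimilarity quotient blocks:
  B0 = {m0}
  B1 = {m1, n1}
  B2 = {m2, m3, n2, n3}
  B3 = {n0}
m0 ∈ B0, n0 ∈ B3 → different blocks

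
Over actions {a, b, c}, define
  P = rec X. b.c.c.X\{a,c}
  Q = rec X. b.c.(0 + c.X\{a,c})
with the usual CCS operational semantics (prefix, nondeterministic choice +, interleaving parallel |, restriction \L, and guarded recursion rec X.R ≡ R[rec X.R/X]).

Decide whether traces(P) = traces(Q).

YES

P's transition system — 5 states:
  m0 = rec X. b.c.c.X\{a,c} has moves ··b··> m1
  m1 = c.c.(rec X. b.c.c.X\{a,c})\{a,c} has moves ··c··> m2
  m2 = c.(rec X. b.c.c.X\{a,c})\{a,c} has moves ··c··> m3
  m3 = (rec X. b.c.c.X\{a,c})\{a,c} has moves ··b··> m4
  m4 = (c.c.(rec X. b.c.c.X\{a,c})\{a,c})\{a,c} has moves ·
Q's transition system — 5 states:
  n0 = rec X. b.c.(0 + c.X\{a,c}) has moves ··b··> n1
  n1 = c.(0 + c.(rec X. b.c.(0 + c.X\{a,c}))\{a,c}) has moves ··c··> n2
  n2 = 0 + c.(rec X. b.c.(0 + c.X\{a,c}))\{a,c} has moves ··c··> n3
  n3 = (rec X. b.c.(0 + c.X\{a,c}))\{a,c} has moves ··b··> n4
  n4 = (c.(0 + c.(rec X. b.c.(0 + c.X\{a,c}))\{a,c}))\{a,c} has moves ·
Coarsest stable partition (strong bisimilarity classes):
  B0 = {m0, n0}
  B1 = {m1, n1}
  B2 = {m2, n2}
  B3 = {m3, n3}
  B4 = {m4, n4}
m0 ∈ B0, n0 ∈ B0 → same block
Bisimilar ⇒ trace-equivalent.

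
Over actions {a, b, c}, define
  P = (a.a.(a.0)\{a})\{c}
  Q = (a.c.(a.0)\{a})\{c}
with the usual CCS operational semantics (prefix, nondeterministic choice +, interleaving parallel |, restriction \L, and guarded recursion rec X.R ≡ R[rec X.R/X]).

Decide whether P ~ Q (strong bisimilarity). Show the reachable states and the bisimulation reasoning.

not bisimilar

P's transition system — 3 states:
  u0 = (a.a.(a.0)\{a})\{c} | =a=> u1
  u1 = (a.(a.0)\{a})\{c} | =a=> u2
  u2 = (a.0)\{a}\{c} | ∅
Q's transition system — 2 states:
  v0 = (a.c.(a.0)\{a})\{c} | =a=> v1
  v1 = (c.(a.0)\{a})\{c} | ∅
Partition-refinement fixed point:
  B0 = {u0}
  B1 = {u1, v0}
  B2 = {u2, v1}
u0 ∈ B0, v0 ∈ B1 → different blocks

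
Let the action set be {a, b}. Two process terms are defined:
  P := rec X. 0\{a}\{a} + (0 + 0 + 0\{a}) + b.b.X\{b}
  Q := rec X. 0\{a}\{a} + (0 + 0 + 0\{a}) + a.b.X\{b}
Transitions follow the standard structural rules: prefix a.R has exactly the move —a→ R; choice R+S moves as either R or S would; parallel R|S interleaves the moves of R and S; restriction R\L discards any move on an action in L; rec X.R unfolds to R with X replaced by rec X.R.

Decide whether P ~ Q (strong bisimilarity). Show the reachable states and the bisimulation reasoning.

NO

LTS(P): 3 reachable states
  s0 = rec X. 0\{a}\{a} + (0 + 0 + 0\{a}) + b.b.X\{b} ⊢ —b→ s1
  s1 = b.(rec X. 0\{a}\{a} + (0 + 0 + 0\{a}) + b.b.X\{b})\{b} ⊢ —b→ s2
  s2 = (rec X. 0\{a}\{a} + (0 + 0 + 0\{a}) + b.b.X\{b})\{b} ⊢ (no moves)
LTS(Q): 4 reachable states
  t0 = rec X. 0\{a}\{a} + (0 + 0 + 0\{a}) + a.b.X\{b} ⊢ —a→ t1
  t1 = b.(rec X. 0\{a}\{a} + (0 + 0 + 0\{a}) + a.b.X\{b})\{b} ⊢ —b→ t2
  t2 = (rec X. 0\{a}\{a} + (0 + 0 + 0\{a}) + a.b.X\{b})\{b} ⊢ —a→ t3
  t3 = (b.(rec X. 0\{a}\{a} + (0 + 0 + 0\{a}) + a.b.X\{b})\{b})\{b} ⊢ (no moves)
Bisimilarity quotient blocks:
  B0 = {s0}
  B1 = {s1}
  B2 = {s2, t3}
  B3 = {t0}
  B4 = {t1}
  B5 = {t2}
s0 ∈ B0, t0 ∈ B3 → different blocks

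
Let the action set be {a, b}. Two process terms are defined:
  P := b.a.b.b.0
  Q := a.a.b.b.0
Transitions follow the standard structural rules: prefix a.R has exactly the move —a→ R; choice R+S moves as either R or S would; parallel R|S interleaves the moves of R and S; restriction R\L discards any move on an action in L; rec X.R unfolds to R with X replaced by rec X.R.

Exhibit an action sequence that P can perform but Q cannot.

b

P's transition system — 5 states:
  p0 = b.a.b.b.0 ⊢ =b=> p1
  p1 = a.b.b.0 ⊢ =a=> p2
  p2 = b.b.0 ⊢ =b=> p3
  p3 = b.0 ⊢ =b=> p4
  p4 = 0 ⊢ (no moves)
Q's transition system — 5 states:
  q0 = a.a.b.b.0 ⊢ =a=> q1
  q1 = a.b.b.0 ⊢ =a=> q2
  q2 = b.b.0 ⊢ =b=> q3
  q3 = b.0 ⊢ =b=> q4
  q4 = 0 ⊢ (no moves)
Trace ⟨b⟩ through P, begin at {p0}:
  after b @ step 1: {p1}
  — P admits the full trace.
Trace ⟨b⟩ through Q, begin at {q0}:
  after b @ step 1: ∅ (Q stuck)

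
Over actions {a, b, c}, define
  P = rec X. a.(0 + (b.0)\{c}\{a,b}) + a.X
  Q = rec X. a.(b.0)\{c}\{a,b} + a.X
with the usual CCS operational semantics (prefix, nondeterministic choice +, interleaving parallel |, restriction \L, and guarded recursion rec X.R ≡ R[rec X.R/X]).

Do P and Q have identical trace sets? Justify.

trace-equivalent

Reachable graph of P (2 states):
  u0 = rec X. a.(0 + (b.0)\{c}\{a,b}) + a.X has moves -a-> u0, -a-> u1
  u1 = 0 + (b.0)\{c}\{a,b} has moves ·
Reachable graph of Q (2 states):
  v0 = rec X. a.(b.0)\{c}\{a,b} + a.X has moves -a-> v0, -a-> v1
  v1 = (b.0)\{c}\{a,b} has moves ·
Coarsest stable partition (strong bisimilarity classes):
  B0 = {u0, v0}
  B1 = {u1, v1}
u0 ∈ B0, v0 ∈ B0 → same block
Bisimilar ⇒ trace-equivalent.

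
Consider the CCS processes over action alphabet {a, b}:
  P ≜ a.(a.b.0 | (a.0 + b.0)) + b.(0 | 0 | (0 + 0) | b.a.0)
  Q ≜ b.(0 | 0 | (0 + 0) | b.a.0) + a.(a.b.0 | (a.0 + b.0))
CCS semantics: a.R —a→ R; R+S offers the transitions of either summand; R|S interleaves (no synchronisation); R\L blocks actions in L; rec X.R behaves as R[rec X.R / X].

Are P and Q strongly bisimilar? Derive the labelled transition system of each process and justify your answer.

bisimilar

P's transition system — 10 states:
  m0 = a.(a.b.0 | (a.0 + b.0)) + b.(0 | 0 | (0 + 0) | b.a.0) ⊢ ··a··> m1, ··b··> m2
  m1 = a.b.0 | (a.0 + b.0) ⊢ ··a··> m3, ··a··> m4, ··b··> m3
  m2 = 0 | 0 | (0 + 0) | b.a.0 ⊢ ··b··> m5
  m3 = a.b.0 | 0 ⊢ ··a··> m6
  m4 = b.0 | (a.0 + b.0) ⊢ ··a··> m6, ··b··> m6, ··b··> m7
  m5 = 0 | 0 | (0 + 0) | a.0 ⊢ ··a··> m8
  m6 = b.0 | 0 ⊢ ··b··> m9
  m7 = 0 | (a.0 + b.0) ⊢ ··a··> m9, ··b··> m9
  m8 = 0 | 0 | (0 + 0) | 0 ⊢ ·
  m9 = 0 | 0 ⊢ ·
Q's transition system — 10 states:
  n0 = b.(0 | 0 | (0 + 0) | b.a.0) + a.(a.b.0 | (a.0 + b.0)) ⊢ ··a··> n1, ··b··> n2
  n1 = a.b.0 | (a.0 + b.0) ⊢ ··a··> n3, ··a··> n4, ··b··> n3
  n2 = 0 | 0 | (0 + 0) | b.a.0 ⊢ ··b··> n5
  n3 = a.b.0 | 0 ⊢ ··a··> n6
  n4 = b.0 | (a.0 + b.0) ⊢ ··a··> n6, ··b··> n6, ··b··> n7
  n5 = 0 | 0 | (0 + 0) | a.0 ⊢ ··a··> n8
  n6 = b.0 | 0 ⊢ ··b··> n9
  n7 = 0 | (a.0 + b.0) ⊢ ··a··> n9, ··b··> n9
  n8 = 0 | 0 | (0 + 0) | 0 ⊢ ·
  n9 = 0 | 0 ⊢ ·
Partition-refinement fixed point:
  B0 = {m0, n0}
  B1 = {m1, n1}
  B2 = {m3, n3}
  B3 = {m6, n6}
  B4 = {m8, m9, n8, n9}
  B5 = {m4, n4}
  B6 = {m7, n7}
  B7 = {m2, n2}
  B8 = {m5, n5}
m0 ∈ B0, n0 ∈ B0 → same block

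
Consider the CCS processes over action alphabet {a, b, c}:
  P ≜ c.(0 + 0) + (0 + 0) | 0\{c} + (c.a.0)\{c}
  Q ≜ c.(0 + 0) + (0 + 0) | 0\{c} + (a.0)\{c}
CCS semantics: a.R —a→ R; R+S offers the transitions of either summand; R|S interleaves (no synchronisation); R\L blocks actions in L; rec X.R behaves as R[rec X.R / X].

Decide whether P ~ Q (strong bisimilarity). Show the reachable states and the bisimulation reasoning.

NO

LTS(P): 2 reachable states
  s0 = c.(0 + 0) + (0 + 0) | 0\{c} + (c.a.0)\{c} :: -c-> s1
  s1 = 0 + 0 :: ·
LTS(Q): 3 reachable states
  t0 = c.(0 + 0) + (0 + 0) | 0\{c} + (a.0)\{c} :: -a-> t1, -c-> t2
  t1 = 0\{c} :: ·
  t2 = 0 + 0 :: ·
Bisimilarity quotient blocks:
  B0 = {s0}
  B1 = {s1, t1, t2}
  B2 = {t0}
s0 ∈ B0, t0 ∈ B2 → different blocks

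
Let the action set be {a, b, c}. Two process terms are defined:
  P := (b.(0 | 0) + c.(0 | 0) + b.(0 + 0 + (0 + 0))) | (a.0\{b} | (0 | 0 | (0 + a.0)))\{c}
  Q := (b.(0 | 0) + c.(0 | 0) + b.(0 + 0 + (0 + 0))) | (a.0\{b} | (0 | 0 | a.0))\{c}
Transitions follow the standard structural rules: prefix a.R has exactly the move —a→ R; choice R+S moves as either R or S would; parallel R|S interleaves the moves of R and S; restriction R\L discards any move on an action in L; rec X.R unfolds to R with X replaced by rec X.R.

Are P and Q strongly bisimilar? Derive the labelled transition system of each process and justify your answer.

LTS(P): 12 reachable states
  u0 = (b.(0 | 0) + c.(0 | 0) + b.(0 + 0 + (0 + 0))) | (a.0\{b} | (0 | 0 | (0 + a.0)))\{c} | ··a··> u1, ··a··> u2, ··b··> u3, ··b··> u4, ··c··> u4
  u1 = (b.(0 | 0) + c.(0 | 0) + b.(0 + 0 + (0 + 0))) | (0\{b} | (0 | 0 | (0 + a.0)))\{c} | ··a··> u5, ··b··> u6, ··b··> u7, ··c··> u7
  u2 = (b.(0 | 0) + c.(0 | 0) + b.(0 + 0 + (0 + 0))) | (a.0\{b} | (0 | 0 | 0))\{c} | ··a··> u5, ··b··> u8, ··b··> u9, ··c··> u9
  u3 = (0 + 0 + (0 + 0)) | (a.0\{b} | (0 | 0 | (0 + a.0)))\{c} | ··a··> u6, ··a··> u8
  u4 = 0 | 0 | (a.0\{b} | (0 | 0 | (0 + a.0)))\{c} | ··a··> u7, ··a··> u9
  u5 = (b.(0 | 0) + c.(0 | 0) + b.(0 + 0 + (0 + 0))) | (0\{b} | (0 | 0 | 0))\{c} | ··b··> u10, ··b··> u11, ··c··> u11
  u6 = (0 + 0 + (0 + 0)) | (0\{b} | (0 | 0 | (0 + a.0)))\{c} | ··a··> u10
  u7 = 0 | 0 | (0\{b} | (0 | 0 | (0 + a.0)))\{c} | ··a··> u11
  u8 = (0 + 0 + (0 + 0)) | (a.0\{b} | (0 | 0 | 0))\{c} | ··a··> u10
  u9 = 0 | 0 | (a.0\{b} | (0 | 0 | 0))\{c} | ··a··> u11
  u10 = (0 + 0 + (0 + 0)) | (0\{b} | (0 | 0 | 0))\{c} | stopped
  u11 = 0 | 0 | (0\{b} | (0 | 0 | 0))\{c} | stopped
LTS(Q): 12 reachable states
  v0 = (b.(0 | 0) + c.(0 | 0) + b.(0 + 0 + (0 + 0))) | (a.0\{b} | (0 | 0 | a.0))\{c} | ··a··> v1, ··a··> v2, ··b··> v3, ··b··> v4, ··c··> v4
  v1 = (b.(0 | 0) + c.(0 | 0) + b.(0 + 0 + (0 + 0))) | (0\{b} | (0 | 0 | a.0))\{c} | ··a··> v5, ··b··> v6, ··b··> v7, ··c··> v7
  v2 = (b.(0 | 0) + c.(0 | 0) + b.(0 + 0 + (0 + 0))) | (a.0\{b} | (0 | 0 | 0))\{c} | ··a··> v5, ··b··> v8, ··b··> v9, ··c··> v9
  v3 = (0 + 0 + (0 + 0)) | (a.0\{b} | (0 | 0 | a.0))\{c} | ··a··> v6, ··a··> v8
  v4 = 0 | 0 | (a.0\{b} | (0 | 0 | a.0))\{c} | ··a··> v7, ··a··> v9
  v5 = (b.(0 | 0) + c.(0 | 0) + b.(0 + 0 + (0 + 0))) | (0\{b} | (0 | 0 | 0))\{c} | ··b··> v10, ··b··> v11, ··c··> v11
  v6 = (0 + 0 + (0 + 0)) | (0\{b} | (0 | 0 | a.0))\{c} | ··a··> v10
  v7 = 0 | 0 | (0\{b} | (0 | 0 | a.0))\{c} | ··a··> v11
  v8 = (0 + 0 + (0 + 0)) | (a.0\{b} | (0 | 0 | 0))\{c} | ··a··> v10
  v9 = 0 | 0 | (a.0\{b} | (0 | 0 | 0))\{c} | ··a··> v11
  v10 = (0 + 0 + (0 + 0)) | (0\{b} | (0 | 0 | 0))\{c} | stopped
  v11 = 0 | 0 | (0\{b} | (0 | 0 | 0))\{c} | stopped
Partition-refinement fixed point:
  B0 = {u0, v0}
  B1 = {u3, u4, v3, v4}
  B2 = {u6, u7, u8, u9, v6, v7, v8, v9}
  B3 = {u10, u11, v10, v11}
  B4 = {u1, u2, v1, v2}
  B5 = {u5, v5}
u0 ∈ B0, v0 ∈ B0 → same block

P ~ Q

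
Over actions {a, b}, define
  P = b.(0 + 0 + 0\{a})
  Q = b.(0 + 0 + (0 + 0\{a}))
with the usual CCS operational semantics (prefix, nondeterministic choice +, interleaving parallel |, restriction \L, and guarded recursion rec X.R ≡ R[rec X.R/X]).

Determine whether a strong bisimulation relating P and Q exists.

P ~ Q

P's transition system — 2 states:
  u0 = b.(0 + 0 + 0\{a}) ⊢ =b=> u1
  u1 = 0 + 0 + 0\{a} ⊢ stopped
Q's transition system — 2 states:
  v0 = b.(0 + 0 + (0 + 0\{a})) ⊢ =b=> v1
  v1 = 0 + 0 + (0 + 0\{a}) ⊢ stopped
Partition-refinement fixed point:
  B0 = {u0, v0}
  B1 = {u1, v1}
u0 ∈ B0, v0 ∈ B0 → same block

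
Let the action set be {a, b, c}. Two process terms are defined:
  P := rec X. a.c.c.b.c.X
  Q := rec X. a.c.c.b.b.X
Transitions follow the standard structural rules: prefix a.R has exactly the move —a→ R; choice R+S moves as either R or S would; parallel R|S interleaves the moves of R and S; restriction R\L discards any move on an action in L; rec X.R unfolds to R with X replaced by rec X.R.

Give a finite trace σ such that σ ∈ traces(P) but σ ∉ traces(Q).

accbc

P's transition system — 5 states:
  s0 = rec X. a.c.c.b.c.X ⊢ =a=> s1
  s1 = c.c.b.c.(rec X. a.c.c.b.c.X) ⊢ =c=> s2
  s2 = c.b.c.(rec X. a.c.c.b.c.X) ⊢ =c=> s3
  s3 = b.c.(rec X. a.c.c.b.c.X) ⊢ =b=> s4
  s4 = c.(rec X. a.c.c.b.c.X) ⊢ =c=> s0
Q's transition system — 5 states:
  t0 = rec X. a.c.c.b.b.X ⊢ =a=> t1
  t1 = c.c.b.b.(rec X. a.c.c.b.b.X) ⊢ =c=> t2
  t2 = c.b.b.(rec X. a.c.c.b.b.X) ⊢ =c=> t3
  t3 = b.b.(rec X. a.c.c.b.b.X) ⊢ =b=> t4
  t4 = b.(rec X. a.c.c.b.b.X) ⊢ =b=> t0
Trace ⟨accbc⟩ through P, begin at {s0}:
  after a @ step 1: {s1}
  after c @ step 2: {s2}
  after c @ step 3: {s3}
  after b @ step 4: {s4}
  after c @ step 5: {s0}
  ✓ P
Trace ⟨accbc⟩ through Q, begin at {t0}:
  after a @ step 1: {t1}
  after c @ step 2: {t2}
  after c @ step 3: {t3}
  after b @ step 4: {t4}
  after c @ step 5: no successor for Q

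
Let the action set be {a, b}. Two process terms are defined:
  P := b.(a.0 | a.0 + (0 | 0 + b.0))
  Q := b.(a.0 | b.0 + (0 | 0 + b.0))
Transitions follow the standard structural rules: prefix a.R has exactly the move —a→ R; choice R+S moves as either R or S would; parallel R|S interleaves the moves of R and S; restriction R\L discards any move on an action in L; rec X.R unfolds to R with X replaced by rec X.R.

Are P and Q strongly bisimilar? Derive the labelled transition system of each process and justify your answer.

P ≁ Q

LTS(P): 6 reachable states
  s0 = b.(a.0 | a.0 + (0 | 0 + b.0)) | =b=> s1
  s1 = a.0 | a.0 + (0 | 0 + b.0) | =a=> s2, =a=> s3, =b=> s4
  s2 = 0 | a.0 | =a=> s5
  s3 = a.0 | 0 | =a=> s5
  s4 = 0 | ∅
  s5 = 0 | 0 | ∅
LTS(Q): 6 reachable states
  t0 = b.(a.0 | b.0 + (0 | 0 + b.0)) | =b=> t1
  t1 = a.0 | b.0 + (0 | 0 + b.0) | =a=> t2, =b=> t3, =b=> t4
  t2 = 0 | b.0 | =b=> t5
  t3 = 0 | ∅
  t4 = a.0 | 0 | =a=> t5
  t5 = 0 | 0 | ∅
Bisimilarity quotient blocks:
  B0 = {s0}
  B1 = {s1}
  B2 = {s2, s3, t4}
  B3 = {s4, s5, t3, t5}
  B4 = {t0}
  B5 = {t1}
  B6 = {t2}
s0 ∈ B0, t0 ∈ B4 → different blocks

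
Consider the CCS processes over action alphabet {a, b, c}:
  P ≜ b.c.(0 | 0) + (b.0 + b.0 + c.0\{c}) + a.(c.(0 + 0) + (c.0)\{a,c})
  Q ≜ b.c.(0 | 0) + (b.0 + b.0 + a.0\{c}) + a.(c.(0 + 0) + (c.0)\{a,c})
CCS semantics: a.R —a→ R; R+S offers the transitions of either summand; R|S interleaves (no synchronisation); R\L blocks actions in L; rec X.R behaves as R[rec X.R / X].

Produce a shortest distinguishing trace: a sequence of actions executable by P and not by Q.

P's transition system — 7 states:
  m0 = b.c.(0 | 0) + (b.0 + b.0 + c.0\{c}) + a.(c.(0 + 0) + (c.0)\{a,c}) | ··a··> m1, ··b··> m2, ··b··> m3, ··c··> m4
  m1 = c.(0 + 0) + (c.0)\{a,c} | ··c··> m5
  m2 = 0 | ·
  m3 = c.(0 | 0) | ··c··> m6
  m4 = 0\{c} | ·
  m5 = 0 + 0 | ·
  m6 = 0 | 0 | ·
Q's transition system — 7 states:
  n0 = b.c.(0 | 0) + (b.0 + b.0 + a.0\{c}) + a.(c.(0 + 0) + (c.0)\{a,c}) | ··a··> n1, ··a··> n2, ··b··> n3, ··b··> n4
  n1 = 0\{c} | ·
  n2 = c.(0 + 0) + (c.0)\{a,c} | ··c··> n5
  n3 = 0 | ·
  n4 = c.(0 | 0) | ··c··> n6
  n5 = 0 + 0 | ·
  n6 = 0 | 0 | ·
Run σ = ⟨c⟩ on P: start {m0}
  after c @ step 1: {m4}
  P completes σ.
Run σ = ⟨c⟩ on Q: start {n0}
  after c @ step 1: ∅  — Q cannot continue

c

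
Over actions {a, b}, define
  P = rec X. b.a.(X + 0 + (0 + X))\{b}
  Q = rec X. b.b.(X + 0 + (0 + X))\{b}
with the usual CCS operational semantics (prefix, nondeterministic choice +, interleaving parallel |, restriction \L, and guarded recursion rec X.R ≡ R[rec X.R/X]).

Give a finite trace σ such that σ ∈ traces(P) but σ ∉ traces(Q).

P's transition system — 3 states:
  m0 = rec X. b.a.(X + 0 + (0 + X))\{b} → -b-> m1
  m1 = a.((rec X. b.a.(X + 0 + (0 + X))\{b}) + 0 + (0 + (rec X. b.a.(X + 0 + (0 + X))\{b})))\{b} → -a-> m2
  m2 = ((rec X. b.a.(X + 0 + (0 + X))\{b}) + 0 + (0 + (rec X. b.a.(X + 0 + (0 + X))\{b})))\{b} → deadlocked
Q's transition system — 3 states:
  n0 = rec X. b.b.(X + 0 + (0 + X))\{b} → -b-> n1
  n1 = b.((rec X. b.b.(X + 0 + (0 + X))\{b}) + 0 + (0 + (rec X. b.b.(X + 0 + (0 + X))\{b})))\{b} → -b-> n2
  n2 = ((rec X. b.b.(X + 0 + (0 + X))\{b}) + 0 + (0 + (rec X. b.b.(X + 0 + (0 + X))\{b})))\{b} → deadlocked
Trace ⟨ba⟩ through P, begin at {m0}:
  step 1 (b): {m1}
  step 2 (a): {m2}
  P completes σ.
Trace ⟨ba⟩ through Q, begin at {n0}:
  step 1 (b): {n1}
  step 2 (a): no successor for Q

ba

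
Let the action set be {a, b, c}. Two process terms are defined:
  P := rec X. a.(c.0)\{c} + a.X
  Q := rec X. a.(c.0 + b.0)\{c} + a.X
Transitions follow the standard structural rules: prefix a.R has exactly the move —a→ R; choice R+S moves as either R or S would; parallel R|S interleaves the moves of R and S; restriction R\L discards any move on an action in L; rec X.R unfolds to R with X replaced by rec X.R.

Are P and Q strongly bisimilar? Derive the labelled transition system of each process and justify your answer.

P's transition system — 2 states:
  m0 = rec X. a.(c.0)\{c} + a.X has moves =a=> m0, =a=> m1
  m1 = (c.0)\{c} has moves stopped
Q's transition system — 3 states:
  n0 = rec X. a.(c.0 + b.0)\{c} + a.X has moves =a=> n0, =a=> n1
  n1 = (c.0 + b.0)\{c} has moves =b=> n2
  n2 = 0\{c} has moves stopped
Bisimilarity quotient blocks:
  B0 = {m0}
  B1 = {m1, n2}
  B2 = {n0}
  B3 = {n1}
m0 ∈ B0, n0 ∈ B2 → different blocks

P ≁ Q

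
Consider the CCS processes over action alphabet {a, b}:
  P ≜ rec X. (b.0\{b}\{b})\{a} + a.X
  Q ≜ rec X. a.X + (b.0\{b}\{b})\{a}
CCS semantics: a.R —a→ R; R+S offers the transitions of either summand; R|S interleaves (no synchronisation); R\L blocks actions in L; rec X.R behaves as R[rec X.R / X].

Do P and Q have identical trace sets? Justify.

P's transition system — 2 states:
  p0 = rec X. (b.0\{b}\{b})\{a} + a.X | ··a··> p0, ··b··> p1
  p1 = 0\{b}\{b}\{a} | stopped
Q's transition system — 2 states:
  q0 = rec X. a.X + (b.0\{b}\{b})\{a} | ··a··> q0, ··b··> q1
  q1 = 0\{b}\{b}\{a} | stopped
Bisimilarity quotient blocks:
  B0 = {p0, q0}
  B1 = {p1, q1}
p0 ∈ B0, q0 ∈ B0 → same block
Bisimilar ⇒ trace-equivalent.

trace-equivalent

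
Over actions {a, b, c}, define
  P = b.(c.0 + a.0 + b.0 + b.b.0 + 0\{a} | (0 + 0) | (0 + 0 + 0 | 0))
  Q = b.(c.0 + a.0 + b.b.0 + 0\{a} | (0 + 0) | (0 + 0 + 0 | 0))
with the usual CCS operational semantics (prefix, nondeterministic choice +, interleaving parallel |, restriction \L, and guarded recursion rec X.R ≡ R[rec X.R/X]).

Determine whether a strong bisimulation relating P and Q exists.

Reachable graph of P (4 states):
  p0 = b.(c.0 + a.0 + b.0 + b.b.0 + 0\{a} | (0 + 0) | (0 + 0 + 0 | 0)) has moves --b--▸ p1
  p1 = c.0 + a.0 + b.0 + b.b.0 + 0\{a} | (0 + 0) | (0 + 0 + 0 | 0) has moves --a--▸ p2, --b--▸ p2, --b--▸ p3, --c--▸ p2
  p2 = 0 has moves (no moves)
  p3 = b.0 has moves --b--▸ p2
Reachable graph of Q (4 states):
  q0 = b.(c.0 + a.0 + b.b.0 + 0\{a} | (0 + 0) | (0 + 0 + 0 | 0)) has moves --b--▸ q1
  q1 = c.0 + a.0 + b.b.0 + 0\{a} | (0 + 0) | (0 + 0 + 0 | 0) has moves --a--▸ q2, --b--▸ q3, --c--▸ q2
  q2 = 0 has moves (no moves)
  q3 = b.0 has moves --b--▸ q2
Coarsest stable partition (strong bisimilarity classes):
  B0 = {p0}
  B1 = {p1}
  B2 = {p2, q2}
  B3 = {p3, q3}
  B4 = {q0}
  B5 = {q1}
p0 ∈ B0, q0 ∈ B4 → different blocks

NO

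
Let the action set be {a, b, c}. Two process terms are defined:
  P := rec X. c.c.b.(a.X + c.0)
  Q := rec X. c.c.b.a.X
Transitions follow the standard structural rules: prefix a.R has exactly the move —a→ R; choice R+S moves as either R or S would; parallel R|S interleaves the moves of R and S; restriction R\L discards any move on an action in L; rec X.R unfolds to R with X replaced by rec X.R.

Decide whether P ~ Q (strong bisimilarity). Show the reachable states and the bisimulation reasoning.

NO

LTS(P): 5 reachable states
  s0 = rec X. c.c.b.(a.X + c.0) has moves -c-> s1
  s1 = c.b.(a.(rec X. c.c.b.(a.X + c.0)) + c.0) has moves -c-> s2
  s2 = b.(a.(rec X. c.c.b.(a.X + c.0)) + c.0) has moves -b-> s3
  s3 = a.(rec X. c.c.b.(a.X + c.0)) + c.0 has moves -a-> s0, -c-> s4
  s4 = 0 has moves deadlocked
LTS(Q): 4 reachable states
  t0 = rec X. c.c.b.a.X has moves -c-> t1
  t1 = c.b.a.(rec X. c.c.b.a.X) has moves -c-> t2
  t2 = b.a.(rec X. c.c.b.a.X) has moves -b-> t3
  t3 = a.(rec X. c.c.b.a.X) has moves -a-> t0
Coarsest stable partition (strong bisimilarity classes):
  B0 = {s0}
  B1 = {s1}
  B2 = {s2}
  B3 = {s3}
  B4 = {s4}
  B5 = {t0}
  B6 = {t1}
  B7 = {t2}
  B8 = {t3}
s0 ∈ B0, t0 ∈ B5 → different blocks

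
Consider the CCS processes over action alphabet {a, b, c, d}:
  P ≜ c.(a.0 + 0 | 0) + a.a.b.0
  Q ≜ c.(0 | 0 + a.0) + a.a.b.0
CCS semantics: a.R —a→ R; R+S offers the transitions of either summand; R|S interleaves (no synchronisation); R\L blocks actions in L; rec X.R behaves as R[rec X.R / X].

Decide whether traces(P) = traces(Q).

P's transition system — 5 states:
  p0 = c.(a.0 + 0 | 0) + a.a.b.0 :: ··a··> p1, ··c··> p2
  p1 = a.b.0 :: ··a··> p3
  p2 = a.0 + 0 | 0 :: ··a··> p4
  p3 = b.0 :: ··b··> p4
  p4 = 0 :: ·
Q's transition system — 5 states:
  q0 = c.(0 | 0 + a.0) + a.a.b.0 :: ··a··> q1, ··c··> q2
  q1 = a.b.0 :: ··a··> q3
  q2 = 0 | 0 + a.0 :: ··a··> q4
  q3 = b.0 :: ··b··> q4
  q4 = 0 :: ·
Partition-refinement fixed point:
  B0 = {p0, q0}
  B1 = {p1, q1}
  B2 = {p3, q3}
  B3 = {p4, q4}
  B4 = {p2, q2}
p0 ∈ B0, q0 ∈ B0 → same block
Bisimilar ⇒ trace-equivalent.

YES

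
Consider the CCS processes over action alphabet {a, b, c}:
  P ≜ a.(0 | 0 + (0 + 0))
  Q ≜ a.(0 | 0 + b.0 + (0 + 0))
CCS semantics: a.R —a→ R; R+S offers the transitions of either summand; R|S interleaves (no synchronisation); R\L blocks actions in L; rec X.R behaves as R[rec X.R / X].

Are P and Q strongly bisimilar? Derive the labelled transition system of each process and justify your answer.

LTS(P): 2 reachable states
  p0 = a.(0 | 0 + (0 + 0)) has moves =a=> p1
  p1 = 0 | 0 + (0 + 0) has moves deadlocked
LTS(Q): 3 reachable states
  q0 = a.(0 | 0 + b.0 + (0 + 0)) has moves =a=> q1
  q1 = 0 | 0 + b.0 + (0 + 0) has moves =b=> q2
  q2 = 0 has moves deadlocked
Coarsest stable partition (strong bisimilarity classes):
  B0 = {p0}
  B1 = {p1, q2}
  B2 = {q0}
  B3 = {q1}
p0 ∈ B0, q0 ∈ B2 → different blocks

P ≁ Q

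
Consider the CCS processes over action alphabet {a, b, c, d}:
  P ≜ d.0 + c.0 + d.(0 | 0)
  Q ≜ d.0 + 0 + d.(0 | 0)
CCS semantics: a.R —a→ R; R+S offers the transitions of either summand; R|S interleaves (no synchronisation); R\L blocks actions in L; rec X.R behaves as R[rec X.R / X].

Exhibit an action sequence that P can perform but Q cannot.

LTS(P): 3 reachable states
  m0 = d.0 + c.0 + d.(0 | 0) has moves =c=> m1, =d=> m1, =d=> m2
  m1 = 0 has moves (no moves)
  m2 = 0 | 0 has moves (no moves)
LTS(Q): 3 reachable states
  n0 = d.0 + 0 + d.(0 | 0) has moves =d=> n1, =d=> n2
  n1 = 0 has moves (no moves)
  n2 = 0 | 0 has moves (no moves)
Executing c from P (initial set {m0}):
  step 1 (c): {m1}
  P completes σ.
Executing c from Q (initial set {n0}):
  step 1 (c): no successor for Q

c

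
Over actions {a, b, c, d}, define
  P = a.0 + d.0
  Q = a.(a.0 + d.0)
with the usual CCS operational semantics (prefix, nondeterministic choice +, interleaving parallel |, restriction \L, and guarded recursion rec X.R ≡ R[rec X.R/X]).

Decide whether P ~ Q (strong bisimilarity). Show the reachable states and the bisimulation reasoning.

LTS(P): 2 reachable states
  s0 = a.0 + d.0 ⊢ ··a··> s1, ··d··> s1
  s1 = 0 ⊢ ∅
LTS(Q): 3 reachable states
  t0 = a.(a.0 + d.0) ⊢ ··a··> t1
  t1 = a.0 + d.0 ⊢ ··a··> t2, ··d··> t2
  t2 = 0 ⊢ ∅
Partition-refinement fixed point:
  B0 = {s0, t1}
  B1 = {s1, t2}
  B2 = {t0}
s0 ∈ B0, t0 ∈ B2 → different blocks

NO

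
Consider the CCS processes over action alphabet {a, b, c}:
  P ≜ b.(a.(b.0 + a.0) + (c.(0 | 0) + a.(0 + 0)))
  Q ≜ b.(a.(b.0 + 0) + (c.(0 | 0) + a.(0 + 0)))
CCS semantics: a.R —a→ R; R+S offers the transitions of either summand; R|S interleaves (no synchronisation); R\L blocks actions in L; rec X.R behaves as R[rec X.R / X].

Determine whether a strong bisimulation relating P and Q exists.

NO

Reachable graph of P (6 states):
  p0 = b.(a.(b.0 + a.0) + (c.(0 | 0) + a.(0 + 0))) has moves —b→ p1
  p1 = a.(b.0 + a.0) + (c.(0 | 0) + a.(0 + 0)) has moves —a→ p2, —a→ p3, —c→ p4
  p2 = 0 + 0 has moves ∅
  p3 = b.0 + a.0 has moves —a→ p5, —b→ p5
  p4 = 0 | 0 has moves ∅
  p5 = 0 has moves ∅
Reachable graph of Q (6 states):
  q0 = b.(a.(b.0 + 0) + (c.(0 | 0) + a.(0 + 0))) has moves —b→ q1
  q1 = a.(b.0 + 0) + (c.(0 | 0) + a.(0 + 0)) has moves —a→ q2, —a→ q3, —c→ q4
  q2 = 0 + 0 has moves ∅
  q3 = b.0 + 0 has moves —b→ q5
  q4 = 0 | 0 has moves ∅
  q5 = 0 has moves ∅
Partition-refinement fixed point:
  B0 = {p0}
  B1 = {p1}
  B2 = {p2, p4, p5, q2, q4, q5}
  B3 = {p3}
  B4 = {q0}
  B5 = {q1}
  B6 = {q3}
p0 ∈ B0, q0 ∈ B4 → different blocks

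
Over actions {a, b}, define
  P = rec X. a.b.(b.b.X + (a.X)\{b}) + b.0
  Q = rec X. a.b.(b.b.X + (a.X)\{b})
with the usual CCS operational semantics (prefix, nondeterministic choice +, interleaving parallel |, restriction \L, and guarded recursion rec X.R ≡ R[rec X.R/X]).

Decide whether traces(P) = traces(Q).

traces(P) ≠ traces(Q) — witness ⟨b⟩

Reachable graph of P (7 states):
  s0 = rec X. a.b.(b.b.X + (a.X)\{b}) + b.0 :: =a=> s1, =b=> s2
  s1 = b.(b.b.(rec X. a.b.(b.b.X + (a.X)\{b}) + b.0) + (a.(rec X. a.b.(b.b.X + (a.X)\{b}) + b.0))\{b}) :: =b=> s3
  s2 = 0 :: deadlocked
  s3 = b.b.(rec X. a.b.(b.b.X + (a.X)\{b}) + b.0) + (a.(rec X. a.b.(b.b.X + (a.X)\{b}) + b.0))\{b} :: =a=> s4, =b=> s5
  s4 = (rec X. a.b.(b.b.X + (a.X)\{b}) + b.0)\{b} :: =a=> s6
  s5 = b.(rec X. a.b.(b.b.X + (a.X)\{b}) + b.0) :: =b=> s0
  s6 = (b.(b.b.(rec X. a.b.(b.b.X + (a.X)\{b}) + b.0) + (a.(rec X. a.b.(b.b.X + (a.X)\{b}) + b.0))\{b}))\{b} :: deadlocked
Reachable graph of Q (6 states):
  t0 = rec X. a.b.(b.b.X + (a.X)\{b}) :: =a=> t1
  t1 = b.(b.b.(rec X. a.b.(b.b.X + (a.X)\{b})) + (a.(rec X. a.b.(b.b.X + (a.X)\{b})))\{b}) :: =b=> t2
  t2 = b.b.(rec X. a.b.(b.b.X + (a.X)\{b})) + (a.(rec X. a.b.(b.b.X + (a.X)\{b})))\{b} :: =a=> t3, =b=> t4
  t3 = (rec X. a.b.(b.b.X + (a.X)\{b}))\{b} :: =a=> t5
  t4 = b.(rec X. a.b.(b.b.X + (a.X)\{b})) :: =b=> t0
  t5 = (b.(b.b.(rec X. a.b.(b.b.X + (a.X)\{b})) + (a.(rec X. a.b.(b.b.X + (a.X)\{b})))\{b}))\{b} :: deadlocked
Trace ⟨b⟩ through P, begin at {s0}:
  [1] b ⇒ {s2}
  — P admits the full trace.
Trace ⟨b⟩ through Q, begin at {t0}:
  [1] b ⇒ ∅  — Q cannot continue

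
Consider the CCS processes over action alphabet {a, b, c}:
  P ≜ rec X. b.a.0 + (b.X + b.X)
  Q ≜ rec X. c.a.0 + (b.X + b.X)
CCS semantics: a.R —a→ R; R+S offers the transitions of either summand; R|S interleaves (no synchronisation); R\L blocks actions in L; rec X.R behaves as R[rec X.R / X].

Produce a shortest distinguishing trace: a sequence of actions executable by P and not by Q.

ba

P's transition system — 3 states:
  s0 = rec X. b.a.0 + (b.X + b.X) → —b→ s0, —b→ s1
  s1 = a.0 → —a→ s2
  s2 = 0 → stopped
Q's transition system — 3 states:
  t0 = rec X. c.a.0 + (b.X + b.X) → —b→ t0, —c→ t1
  t1 = a.0 → —a→ t2
  t2 = 0 → stopped
Trace ⟨ba⟩ through P, begin at {s0}:
  [1] b ⇒ {s0, s1}
  [2] a ⇒ {s2}
  P completes σ.
Trace ⟨ba⟩ through Q, begin at {t0}:
  [1] b ⇒ {t0}
  [2] a ⇒ ∅ (Q stuck)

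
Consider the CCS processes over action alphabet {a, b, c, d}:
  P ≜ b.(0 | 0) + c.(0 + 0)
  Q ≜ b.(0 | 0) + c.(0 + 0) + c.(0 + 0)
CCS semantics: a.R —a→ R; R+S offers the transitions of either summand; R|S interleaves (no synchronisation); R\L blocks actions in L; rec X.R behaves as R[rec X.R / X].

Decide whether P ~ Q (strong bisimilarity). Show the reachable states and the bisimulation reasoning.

P's transition system — 3 states:
  s0 = b.(0 | 0) + c.(0 + 0) | —b→ s1, —c→ s2
  s1 = 0 | 0 | ·
  s2 = 0 + 0 | ·
Q's transition system — 3 states:
  t0 = b.(0 | 0) + c.(0 + 0) + c.(0 + 0) | —b→ t1, —c→ t2
  t1 = 0 | 0 | ·
  t2 = 0 + 0 | ·
Partition-refinement fixed point:
  B0 = {s0, t0}
  B1 = {s1, s2, t1, t2}
s0 ∈ B0, t0 ∈ B0 → same block

P ~ Q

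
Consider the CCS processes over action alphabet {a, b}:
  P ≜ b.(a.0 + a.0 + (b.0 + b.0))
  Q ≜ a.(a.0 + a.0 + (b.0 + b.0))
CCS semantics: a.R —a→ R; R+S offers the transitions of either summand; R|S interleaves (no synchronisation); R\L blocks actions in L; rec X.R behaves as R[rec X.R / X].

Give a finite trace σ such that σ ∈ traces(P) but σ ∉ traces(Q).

b

LTS(P): 3 reachable states
  s0 = b.(a.0 + a.0 + (b.0 + b.0)) → -b-> s1
  s1 = a.0 + a.0 + (b.0 + b.0) → -a-> s2, -b-> s2
  s2 = 0 → ∅
LTS(Q): 3 reachable states
  t0 = a.(a.0 + a.0 + (b.0 + b.0)) → -a-> t1
  t1 = a.0 + a.0 + (b.0 + b.0) → -a-> t2, -b-> t2
  t2 = 0 → ∅
Trace ⟨b⟩ through P, begin at {s0}:
  step 1 (b): {s1}
  ✓ P
Trace ⟨b⟩ through Q, begin at {t0}:
  step 1 (b): ∅  — Q cannot continue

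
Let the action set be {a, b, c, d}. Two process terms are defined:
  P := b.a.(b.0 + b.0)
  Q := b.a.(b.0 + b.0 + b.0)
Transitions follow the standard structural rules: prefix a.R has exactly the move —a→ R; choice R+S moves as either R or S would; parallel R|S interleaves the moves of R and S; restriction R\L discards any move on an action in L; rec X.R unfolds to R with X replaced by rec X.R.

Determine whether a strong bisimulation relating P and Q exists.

YES

P's transition system — 4 states:
  u0 = b.a.(b.0 + b.0) | ··b··> u1
  u1 = a.(b.0 + b.0) | ··a··> u2
  u2 = b.0 + b.0 | ··b··> u3
  u3 = 0 | deadlocked
Q's transition system — 4 states:
  v0 = b.a.(b.0 + b.0 + b.0) | ··b··> v1
  v1 = a.(b.0 + b.0 + b.0) | ··a··> v2
  v2 = b.0 + b.0 + b.0 | ··b··> v3
  v3 = 0 | deadlocked
Coarsest stable partition (strong bisimilarity classes):
  B0 = {u0, v0}
  B1 = {u1, v1}
  B2 = {u2, v2}
  B3 = {u3, v3}
u0 ∈ B0, v0 ∈ B0 → same block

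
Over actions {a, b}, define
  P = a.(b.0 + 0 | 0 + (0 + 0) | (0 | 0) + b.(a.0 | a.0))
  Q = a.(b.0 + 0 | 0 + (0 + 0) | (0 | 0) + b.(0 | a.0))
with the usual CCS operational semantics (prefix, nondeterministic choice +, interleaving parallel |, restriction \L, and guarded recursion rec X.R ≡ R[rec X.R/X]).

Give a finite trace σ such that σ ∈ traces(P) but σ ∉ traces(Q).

LTS(P): 7 reachable states
  u0 = a.(b.0 + 0 | 0 + (0 + 0) | (0 | 0) + b.(a.0 | a.0)) :: =a=> u1
  u1 = b.0 + 0 | 0 + (0 + 0) | (0 | 0) + b.(a.0 | a.0) :: =b=> u2, =b=> u3
  u2 = 0 :: stopped
  u3 = a.0 | a.0 :: =a=> u4, =a=> u5
  u4 = 0 | a.0 :: =a=> u6
  u5 = a.0 | 0 :: =a=> u6
  u6 = 0 | 0 :: stopped
LTS(Q): 5 reachable states
  v0 = a.(b.0 + 0 | 0 + (0 + 0) | (0 | 0) + b.(0 | a.0)) :: =a=> v1
  v1 = b.0 + 0 | 0 + (0 + 0) | (0 | 0) + b.(0 | a.0) :: =b=> v2, =b=> v3
  v2 = 0 :: stopped
  v3 = 0 | a.0 :: =a=> v4
  v4 = 0 | 0 :: stopped
Run σ = ⟨abaa⟩ on P: start {u0}
  after a @ step 1: {u1}
  after b @ step 2: {u2, u3}
  after a @ step 3: {u4, u5}
  after a @ step 4: {u6}
  P completes σ.
Run σ = ⟨abaa⟩ on Q: start {v0}
  after a @ step 1: {v1}
  after b @ step 2: {v2, v3}
  after a @ step 3: {v4}
  after a @ step 4: ∅  — Q cannot continue

abaa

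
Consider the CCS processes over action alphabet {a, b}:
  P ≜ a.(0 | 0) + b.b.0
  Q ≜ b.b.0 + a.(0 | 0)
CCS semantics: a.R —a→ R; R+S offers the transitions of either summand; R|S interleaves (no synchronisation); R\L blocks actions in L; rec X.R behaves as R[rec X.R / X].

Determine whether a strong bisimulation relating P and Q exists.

YES

P's transition system — 4 states:
  u0 = a.(0 | 0) + b.b.0 | --a--▸ u1, --b--▸ u2
  u1 = 0 | 0 | stopped
  u2 = b.0 | --b--▸ u3
  u3 = 0 | stopped
Q's transition system — 4 states:
  v0 = b.b.0 + a.(0 | 0) | --a--▸ v1, --b--▸ v2
  v1 = 0 | 0 | stopped
  v2 = b.0 | --b--▸ v3
  v3 = 0 | stopped
Partition-refinement fixed point:
  B0 = {u0, v0}
  B1 = {u1, u3, v1, v3}
  B2 = {u2, v2}
u0 ∈ B0, v0 ∈ B0 → same block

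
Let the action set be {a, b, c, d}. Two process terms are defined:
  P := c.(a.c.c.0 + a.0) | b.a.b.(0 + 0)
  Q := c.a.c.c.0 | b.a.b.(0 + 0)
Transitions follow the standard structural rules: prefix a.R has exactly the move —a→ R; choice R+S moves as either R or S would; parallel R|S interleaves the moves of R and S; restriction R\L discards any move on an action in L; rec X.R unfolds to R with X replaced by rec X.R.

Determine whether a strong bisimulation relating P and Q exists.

P's transition system — 20 states:
  p0 = c.(a.c.c.0 + a.0) | b.a.b.(0 + 0) has moves ··b··> p1, ··c··> p2
  p1 = c.(a.c.c.0 + a.0) | a.b.(0 + 0) has moves ··a··> p3, ··c··> p4
  p2 = (a.c.c.0 + a.0) | b.a.b.(0 + 0) has moves ··a··> p5, ··a··> p6, ··b··> p4
  p3 = c.(a.c.c.0 + a.0) | b.(0 + 0) has moves ··b··> p7, ··c··> p8
  p4 = (a.c.c.0 + a.0) | a.b.(0 + 0) has moves ··a··> p10, ··a··> p8, ··a··> p9
  p5 = 0 | b.a.b.(0 + 0) has moves ··b··> p9
  p6 = c.c.0 | b.a.b.(0 + 0) has moves ··b··> p10, ··c··> p11
  p7 = c.(a.c.c.0 + a.0) | (0 + 0) has moves ··c··> p12
  p8 = (a.c.c.0 + a.0) | b.(0 + 0) has moves ··a··> p13, ··a··> p14, ··b··> p12
  p9 = 0 | a.b.(0 + 0) has moves ··a··> p13
  p10 = c.c.0 | a.b.(0 + 0) has moves ··a··> p14, ··c··> p15
  p11 = c.0 | b.a.b.(0 + 0) has moves ··b··> p15, ··c··> p5
  p12 = (a.c.c.0 + a.0) | (0 + 0) has moves ··a··> p16, ··a··> p17
  p13 = 0 | b.(0 + 0) has moves ··b··> p16
  p14 = c.c.0 | b.(0 + 0) has moves ··b··> p17, ··c··> p18
  p15 = c.0 | a.b.(0 + 0) has moves ··a··> p18, ··c··> p9
  p16 = 0 | (0 + 0) has moves (no moves)
  p17 = c.c.0 | (0 + 0) has moves ··c··> p19
  p18 = c.0 | b.(0 + 0) has moves ··b··> p19, ··c··> p13
  p19 = c.0 | (0 + 0) has moves ··c··> p16
Q's transition system — 20 states:
  q0 = c.a.c.c.0 | b.a.b.(0 + 0) has moves ··b··> q1, ··c··> q2
  q1 = c.a.c.c.0 | a.b.(0 + 0) has moves ··a··> q3, ··c··> q4
  q2 = a.c.c.0 | b.a.b.(0 + 0) has moves ··a··> q5, ··b··> q4
  q3 = c.a.c.c.0 | b.(0 + 0) has moves ··b··> q6, ··c··> q7
  q4 = a.c.c.0 | a.b.(0 + 0) has moves ··a··> q7, ··a··> q8
  q5 = c.c.0 | b.a.b.(0 + 0) has moves ··b··> q8, ··c··> q9
  q6 = c.a.c.c.0 | (0 + 0) has moves ··c··> q10
  q7 = a.c.c.0 | b.(0 + 0) has moves ··a··> q11, ··b··> q10
  q8 = c.c.0 | a.b.(0 + 0) has moves ··a··> q11, ··c··> q12
  q9 = c.0 | b.a.b.(0 + 0) has moves ··b··> q12, ··c··> q13
  q10 = a.c.c.0 | (0 + 0) has moves ··a··> q14
  q11 = c.c.0 | b.(0 + 0) has moves ··b··> q14, ··c··> q15
  q12 = c.0 | a.b.(0 + 0) has moves ··a··> q15, ··c··> q16
  q13 = 0 | b.a.b.(0 + 0) has moves ··b··> q16
  q14 = c.c.0 | (0 + 0) has moves ··c··> q17
  q15 = c.0 | b.(0 + 0) has moves ··b··> q17, ··c··> q18
  q16 = 0 | a.b.(0 + 0) has moves ··a··> q18
  q17 = c.0 | (0 + 0) has moves ··c··> q19
  q18 = 0 | b.(0 + 0) has moves ··b··> q19
  q19 = 0 | (0 + 0) has moves (no moves)
Bisimilarity quotient blocks:
  B0 = {p0}
  B1 = {p2}
  B2 = {p4}
  B3 = {p8}
  B4 = {p14, q11}
  B5 = {p18, q15}
  B6 = {p13, q18}
  B7 = {p16, q19}
  B8 = {p19, q17}
  B9 = {p17, q14}
  B10 = {p12}
  B11 = {p10, q8}
  B12 = {p15, q12}
  B13 = {p9, q16}
  B14 = {p6, q5}
  B15 = {p11, q9}
  B16 = {p5, q13}
  B17 = {p1}
  B18 = {p3}
  B19 = {p7}
  B20 = {q0}
  B21 = {q2}
  B22 = {q4}
  B23 = {q7}
  B24 = {q10}
  B25 = {q1}
  B26 = {q3}
  B27 = {q6}
p0 ∈ B0, q0 ∈ B20 → different blocks

P ≁ Q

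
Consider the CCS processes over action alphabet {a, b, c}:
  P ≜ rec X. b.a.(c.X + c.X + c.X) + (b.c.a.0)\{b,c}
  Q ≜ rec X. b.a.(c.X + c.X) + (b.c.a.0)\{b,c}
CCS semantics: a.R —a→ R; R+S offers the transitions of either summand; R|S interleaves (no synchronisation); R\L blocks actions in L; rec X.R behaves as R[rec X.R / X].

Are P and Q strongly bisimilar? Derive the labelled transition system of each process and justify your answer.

P ~ Q

LTS(P): 3 reachable states
  s0 = rec X. b.a.(c.X + c.X + c.X) + (b.c.a.0)\{b,c} has moves =b=> s1
  s1 = a.(c.(rec X. b.a.(c.X + c.X + c.X) + (b.c.a.0)\{b,c}) + c.(rec X. b.a.(c.X + c.X + c.X) + (b.c.a.0)\{b,c}) + c.(rec X. b.a.(c.X + c.X + c.X) + (b.c.a.0)\{b,c})) has moves =a=> s2
  s2 = c.(rec X. b.a.(c.X + c.X + c.X) + (b.c.a.0)\{b,c}) + c.(rec X. b.a.(c.X + c.X + c.X) + (b.c.a.0)\{b,c}) + c.(rec X. b.a.(c.X + c.X + c.X) + (b.c.a.0)\{b,c}) has moves =c=> s0
LTS(Q): 3 reachable states
  t0 = rec X. b.a.(c.X + c.X) + (b.c.a.0)\{b,c} has moves =b=> t1
  t1 = a.(c.(rec X. b.a.(c.X + c.X) + (b.c.a.0)\{b,c}) + c.(rec X. b.a.(c.X + c.X) + (b.c.a.0)\{b,c})) has moves =a=> t2
  t2 = c.(rec X. b.a.(c.X + c.X) + (b.c.a.0)\{b,c}) + c.(rec X. b.a.(c.X + c.X) + (b.c.a.0)\{b,c}) has moves =c=> t0
Coarsest stable partition (strong bisimilarity classes):
  B0 = {s0, t0}
  B1 = {s1, t1}
  B2 = {s2, t2}
s0 ∈ B0, t0 ∈ B0 → same block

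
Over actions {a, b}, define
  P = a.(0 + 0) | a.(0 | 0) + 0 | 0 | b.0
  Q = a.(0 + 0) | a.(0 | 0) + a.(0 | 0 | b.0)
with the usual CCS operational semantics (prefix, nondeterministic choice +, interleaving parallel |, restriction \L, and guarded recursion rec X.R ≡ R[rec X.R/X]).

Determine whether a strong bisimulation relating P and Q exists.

Reachable graph of P (5 states):
  p0 = a.(0 + 0) | a.(0 | 0) + 0 | 0 | b.0 | -a-> p1, -a-> p2, -b-> p3
  p1 = (0 + 0) | a.(0 | 0) | -a-> p4
  p2 = a.(0 + 0) | (0 | 0) | -a-> p4
  p3 = 0 | 0 | 0 | deadlocked
  p4 = (0 + 0) | (0 | 0) | deadlocked
Reachable graph of Q (6 states):
  q0 = a.(0 + 0) | a.(0 | 0) + a.(0 | 0 | b.0) | -a-> q1, -a-> q2, -a-> q3
  q1 = (0 + 0) | a.(0 | 0) | -a-> q4
  q2 = 0 | 0 | b.0 | -b-> q5
  q3 = a.(0 + 0) | (0 | 0) | -a-> q4
  q4 = (0 + 0) | (0 | 0) | deadlocked
  q5 = 0 | 0 | 0 | deadlocked
Partition-refinement fixed point:
  B0 = {p0}
  B1 = {p3, p4, q4, q5}
  B2 = {p1, p2, q1, q3}
  B3 = {q0}
  B4 = {q2}
p0 ∈ B0, q0 ∈ B3 → different blocks

P ≁ Q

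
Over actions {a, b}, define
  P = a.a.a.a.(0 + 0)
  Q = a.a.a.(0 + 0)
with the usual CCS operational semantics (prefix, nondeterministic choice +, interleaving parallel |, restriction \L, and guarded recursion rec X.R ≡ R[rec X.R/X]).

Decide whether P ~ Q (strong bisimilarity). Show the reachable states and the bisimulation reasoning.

NO

Reachable graph of P (5 states):
  s0 = a.a.a.a.(0 + 0) ⊢ --a--▸ s1
  s1 = a.a.a.(0 + 0) ⊢ --a--▸ s2
  s2 = a.a.(0 + 0) ⊢ --a--▸ s3
  s3 = a.(0 + 0) ⊢ --a--▸ s4
  s4 = 0 + 0 ⊢ (no moves)
Reachable graph of Q (4 states):
  t0 = a.a.a.(0 + 0) ⊢ --a--▸ t1
  t1 = a.a.(0 + 0) ⊢ --a--▸ t2
  t2 = a.(0 + 0) ⊢ --a--▸ t3
  t3 = 0 + 0 ⊢ (no moves)
Partition-refinement fixed point:
  B0 = {s0}
  B1 = {s1, t0}
  B2 = {s2, t1}
  B3 = {s3, t2}
  B4 = {s4, t3}
s0 ∈ B0, t0 ∈ B1 → different blocks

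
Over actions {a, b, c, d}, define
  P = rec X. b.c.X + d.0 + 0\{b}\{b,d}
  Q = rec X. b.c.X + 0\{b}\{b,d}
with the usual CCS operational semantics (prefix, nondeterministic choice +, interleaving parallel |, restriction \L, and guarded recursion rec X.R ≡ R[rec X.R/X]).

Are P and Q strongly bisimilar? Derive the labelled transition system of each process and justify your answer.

Reachable graph of P (3 states):
  s0 = rec X. b.c.X + d.0 + 0\{b}\{b,d} ⊢ =b=> s1, =d=> s2
  s1 = c.(rec X. b.c.X + d.0 + 0\{b}\{b,d}) ⊢ =c=> s0
  s2 = 0 ⊢ ∅
Reachable graph of Q (2 states):
  t0 = rec X. b.c.X + 0\{b}\{b,d} ⊢ =b=> t1
  t1 = c.(rec X. b.c.X + 0\{b}\{b,d}) ⊢ =c=> t0
Partition-refinement fixed point:
  B0 = {s0}
  B1 = {s1}
  B2 = {s2}
  B3 = {t0}
  B4 = {t1}
s0 ∈ B0, t0 ∈ B3 → different blocks

not bisimilar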